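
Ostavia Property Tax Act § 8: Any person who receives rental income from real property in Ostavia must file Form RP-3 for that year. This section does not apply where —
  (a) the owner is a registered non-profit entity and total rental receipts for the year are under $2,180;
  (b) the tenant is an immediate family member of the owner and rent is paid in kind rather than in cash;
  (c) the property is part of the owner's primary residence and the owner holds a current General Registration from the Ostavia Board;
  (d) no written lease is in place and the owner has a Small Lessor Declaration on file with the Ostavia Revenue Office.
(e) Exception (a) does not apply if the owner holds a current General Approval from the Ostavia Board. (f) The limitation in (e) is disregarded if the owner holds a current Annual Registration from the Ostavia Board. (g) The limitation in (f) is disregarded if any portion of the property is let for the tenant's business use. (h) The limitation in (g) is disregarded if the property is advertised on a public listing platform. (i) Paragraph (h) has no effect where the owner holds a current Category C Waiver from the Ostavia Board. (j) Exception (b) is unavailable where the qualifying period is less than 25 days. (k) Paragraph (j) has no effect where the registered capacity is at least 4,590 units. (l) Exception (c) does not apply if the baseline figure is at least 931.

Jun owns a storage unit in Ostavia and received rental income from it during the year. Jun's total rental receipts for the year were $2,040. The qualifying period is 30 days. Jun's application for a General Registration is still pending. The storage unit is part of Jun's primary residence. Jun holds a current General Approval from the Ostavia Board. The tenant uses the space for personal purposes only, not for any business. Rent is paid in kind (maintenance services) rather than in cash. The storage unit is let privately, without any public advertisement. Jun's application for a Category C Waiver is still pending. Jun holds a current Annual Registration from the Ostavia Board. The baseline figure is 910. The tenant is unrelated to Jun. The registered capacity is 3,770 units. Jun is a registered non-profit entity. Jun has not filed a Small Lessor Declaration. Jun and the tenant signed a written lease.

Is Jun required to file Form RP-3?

All of (a)'s requirements are met (Jun is a registered non-profit; total rental receipts for the year are $2,040, under the $2,180 limit). As to paragraphs (e)–(i): (e) is engaged (a current General Approval is held), but is itself disapplied by (f): (f) is triggered — a current Annual Registration is held. (g) is inapplicable (the space is used for personal purposes only), so (f) stands. So (a) applies.
Exception (b) fails — the tenant is unrelated to the owner.
Exception (c) fails — there is no General Registration in force.
Exception (d) requires that no written lease is in place; but a written lease is in place, so (d) is unavailable.

No — exception (a) applies; Jun is not required to file Form RP-3.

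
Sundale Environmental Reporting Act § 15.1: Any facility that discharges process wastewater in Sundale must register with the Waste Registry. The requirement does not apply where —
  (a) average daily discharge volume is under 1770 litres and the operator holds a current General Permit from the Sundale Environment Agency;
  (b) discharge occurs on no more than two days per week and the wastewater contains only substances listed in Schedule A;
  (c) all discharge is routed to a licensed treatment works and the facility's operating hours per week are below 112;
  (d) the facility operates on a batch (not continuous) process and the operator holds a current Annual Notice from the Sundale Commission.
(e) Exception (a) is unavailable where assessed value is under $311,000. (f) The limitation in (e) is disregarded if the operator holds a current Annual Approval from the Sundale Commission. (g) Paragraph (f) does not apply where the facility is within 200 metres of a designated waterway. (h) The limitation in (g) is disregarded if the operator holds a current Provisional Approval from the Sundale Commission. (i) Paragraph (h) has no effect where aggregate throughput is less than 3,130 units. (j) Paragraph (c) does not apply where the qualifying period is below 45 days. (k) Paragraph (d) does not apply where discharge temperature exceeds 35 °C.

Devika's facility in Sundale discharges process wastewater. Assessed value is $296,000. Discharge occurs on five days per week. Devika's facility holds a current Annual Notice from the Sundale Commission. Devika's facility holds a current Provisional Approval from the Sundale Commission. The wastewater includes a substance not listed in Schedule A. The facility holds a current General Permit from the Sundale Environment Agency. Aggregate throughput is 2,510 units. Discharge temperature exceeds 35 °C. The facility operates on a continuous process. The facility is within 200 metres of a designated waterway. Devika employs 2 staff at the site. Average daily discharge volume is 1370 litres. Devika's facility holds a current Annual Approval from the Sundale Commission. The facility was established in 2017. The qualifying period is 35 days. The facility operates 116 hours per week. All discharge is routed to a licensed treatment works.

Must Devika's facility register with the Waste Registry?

Yes — Devika's facility must register with the Waste Registry.

Exception (a) is satisfied on its face — average daily discharge volume is 1370 litres, under the 1770 litres limit; a current General Permit is held. Turning to paragraphs (e)–(i): (e) is triggered — assessed value is $296,000, under the $311,000 limit. (f) would limit (e) — a current Annual Approval is held — but (g) sets (f) aside: (g) operates against (f): the facility is within 200 m of a designated waterway. (h) would limit (g) — a current Provisional Approval is held — but (i) sets (h) aside: (i) operates against (h): aggregate throughput is 2,510 units, less than the 3,130 units limit. (a) is therefore removed.
Exception (b) fails — discharge occurs on five days per week.
Exception (c) fails — the facility's operating hours per week are 116, not below 112.
Exception (d) fails — the facility operates on a continuous process.
No exception is made out. Devika's facility falls within the general rule.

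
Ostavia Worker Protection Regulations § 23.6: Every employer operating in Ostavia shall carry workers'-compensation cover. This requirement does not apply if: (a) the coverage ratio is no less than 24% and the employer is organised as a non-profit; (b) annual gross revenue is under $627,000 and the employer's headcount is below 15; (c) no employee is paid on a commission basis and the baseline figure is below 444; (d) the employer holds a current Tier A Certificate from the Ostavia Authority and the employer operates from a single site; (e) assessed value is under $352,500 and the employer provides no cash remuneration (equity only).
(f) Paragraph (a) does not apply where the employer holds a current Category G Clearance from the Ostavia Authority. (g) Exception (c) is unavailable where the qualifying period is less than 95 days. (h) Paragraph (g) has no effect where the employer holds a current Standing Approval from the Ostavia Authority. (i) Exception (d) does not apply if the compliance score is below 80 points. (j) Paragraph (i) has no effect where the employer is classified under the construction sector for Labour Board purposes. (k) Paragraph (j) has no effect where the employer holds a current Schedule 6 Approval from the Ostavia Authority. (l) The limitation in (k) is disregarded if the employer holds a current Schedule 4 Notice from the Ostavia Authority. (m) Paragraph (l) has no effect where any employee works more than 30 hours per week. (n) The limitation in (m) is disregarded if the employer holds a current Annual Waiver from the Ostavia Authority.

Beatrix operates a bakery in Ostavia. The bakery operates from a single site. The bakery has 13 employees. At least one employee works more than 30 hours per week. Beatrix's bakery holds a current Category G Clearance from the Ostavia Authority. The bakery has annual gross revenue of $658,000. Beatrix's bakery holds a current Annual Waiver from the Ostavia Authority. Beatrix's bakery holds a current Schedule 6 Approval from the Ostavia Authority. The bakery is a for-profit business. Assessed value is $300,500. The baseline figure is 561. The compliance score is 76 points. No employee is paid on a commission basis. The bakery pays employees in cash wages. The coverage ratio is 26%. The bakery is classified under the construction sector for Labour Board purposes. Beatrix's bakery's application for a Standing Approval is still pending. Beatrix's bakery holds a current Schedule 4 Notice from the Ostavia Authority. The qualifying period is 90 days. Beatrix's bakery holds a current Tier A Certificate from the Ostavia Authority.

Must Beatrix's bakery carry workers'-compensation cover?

Exception (a) requires that the employer is organised as a non-profit; but the employer is for-profit, so (a) is unavailable.
Exception (b) does not apply: annual gross revenue is $658,000, not under $627,000.
Exception (c) does not apply: the baseline figure is 561, not below 444.
Exception (d) is satisfied on its face — a current Tier A Certificate is held; the employer operates from a single site. As to paragraphs (i)–(n): (i) would limit (d) — the compliance score is 76 points, below the 80 points limit — but (j) sets (i) aside: (j) is engaged — the bakery is classified under the construction sector. (k) would limit (j) — a current Schedule 6 Approval is held — but (l) sets (k) aside: (l) operates against (k): a current Schedule 4 Notice is held. (m) would limit (l) — at least one employee exceeds 30 hours/week — but (n) sets (m) aside: (n) operates against (m): a current Annual Waiver is held. Exception (d) stands.
Exception (e) does not apply: employees are paid cash wages.

No — exception (d) applies; Beatrix's bakery is not required to carry workers'-compensation cover.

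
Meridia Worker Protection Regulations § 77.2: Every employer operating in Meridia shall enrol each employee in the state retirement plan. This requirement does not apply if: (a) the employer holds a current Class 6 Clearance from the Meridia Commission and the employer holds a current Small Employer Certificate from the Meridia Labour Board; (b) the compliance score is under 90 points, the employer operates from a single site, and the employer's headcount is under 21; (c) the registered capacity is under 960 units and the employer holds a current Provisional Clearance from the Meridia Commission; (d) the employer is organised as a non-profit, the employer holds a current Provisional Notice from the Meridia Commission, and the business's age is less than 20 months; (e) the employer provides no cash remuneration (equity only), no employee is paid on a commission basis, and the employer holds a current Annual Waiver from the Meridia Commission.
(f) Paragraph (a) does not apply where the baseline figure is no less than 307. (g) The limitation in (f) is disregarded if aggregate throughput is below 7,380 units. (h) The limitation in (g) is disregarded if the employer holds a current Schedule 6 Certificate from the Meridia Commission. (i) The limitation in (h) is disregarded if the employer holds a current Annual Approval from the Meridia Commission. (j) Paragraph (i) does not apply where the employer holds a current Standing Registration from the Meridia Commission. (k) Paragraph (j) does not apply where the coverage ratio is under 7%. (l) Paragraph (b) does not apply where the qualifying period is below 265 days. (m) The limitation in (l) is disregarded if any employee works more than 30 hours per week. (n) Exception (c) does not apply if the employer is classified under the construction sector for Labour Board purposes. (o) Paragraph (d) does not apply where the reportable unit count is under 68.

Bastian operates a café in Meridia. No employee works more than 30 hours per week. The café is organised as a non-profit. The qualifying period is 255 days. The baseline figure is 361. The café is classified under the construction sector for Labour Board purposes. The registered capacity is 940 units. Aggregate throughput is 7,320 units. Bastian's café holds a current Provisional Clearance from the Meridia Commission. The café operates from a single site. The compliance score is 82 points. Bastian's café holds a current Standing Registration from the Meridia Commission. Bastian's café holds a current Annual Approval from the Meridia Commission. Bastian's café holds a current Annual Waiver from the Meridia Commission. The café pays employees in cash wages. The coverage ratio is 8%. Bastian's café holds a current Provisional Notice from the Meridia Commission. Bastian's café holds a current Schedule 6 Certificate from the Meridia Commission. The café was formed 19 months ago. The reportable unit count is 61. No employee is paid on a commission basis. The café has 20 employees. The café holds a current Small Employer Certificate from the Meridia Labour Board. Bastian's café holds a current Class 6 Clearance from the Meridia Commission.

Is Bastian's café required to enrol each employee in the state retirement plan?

All of (a)'s requirements are met (a current Class 6 Clearance is held; a current Small Employer Certificate is held). However, paragraphs (f)–(k) must be considered: (f) operates against (a): the baseline figure is 361, meeting the 307 threshold. (g) would limit (f) — aggregate throughput is 7,320 units, below the 7,380 units limit — but (h) sets (g) aside: (h) is engaged — a current Schedule 6 Certificate is held. (i) is engaged (a current Annual Approval is held), but is displaced by (j): (j) operates against (i): a current Standing Registration is held. (k), which would lift (j), is inapplicable — the coverage ratio is 8%, not under 7%. Exception (a) does not apply.
Exception (b): the compliance score is 82 points, under the 90 points limit; the employer operates from a single site; the employer's headcount is 20, under the 21 limit — every condition holds. But applying paragraphs (l)–(m): (l) applies — the qualifying period is 255 days, below the 265 days limit. (m), which would lift (l), does not operate here — no employee exceeds 30 hours/week. (b) is therefore removed.
Exception (c): the registered capacity is 940 units, under the 960 units limit; a current Provisional Clearance is held — every condition holds. But applying paragraph (n): (n) is triggered — the café is classified under the construction sector. Exception (c) does not apply.
Exception (d)'s conditions are all satisfied: the employer is a non-profit; a current Provisional Notice is held; the business's age is 19 months, less than the 20 months limit. Turning to paragraph (o): (o) operates against (d): the reportable unit count is 61, under the 68 limit. So (d) is unavailable.
Exception (e) does not apply: employees are paid cash wages.
None of the exceptions is available; § 77.2 applies in full.

Yes — Bastian's café must enrol each employee in the state retirement plan.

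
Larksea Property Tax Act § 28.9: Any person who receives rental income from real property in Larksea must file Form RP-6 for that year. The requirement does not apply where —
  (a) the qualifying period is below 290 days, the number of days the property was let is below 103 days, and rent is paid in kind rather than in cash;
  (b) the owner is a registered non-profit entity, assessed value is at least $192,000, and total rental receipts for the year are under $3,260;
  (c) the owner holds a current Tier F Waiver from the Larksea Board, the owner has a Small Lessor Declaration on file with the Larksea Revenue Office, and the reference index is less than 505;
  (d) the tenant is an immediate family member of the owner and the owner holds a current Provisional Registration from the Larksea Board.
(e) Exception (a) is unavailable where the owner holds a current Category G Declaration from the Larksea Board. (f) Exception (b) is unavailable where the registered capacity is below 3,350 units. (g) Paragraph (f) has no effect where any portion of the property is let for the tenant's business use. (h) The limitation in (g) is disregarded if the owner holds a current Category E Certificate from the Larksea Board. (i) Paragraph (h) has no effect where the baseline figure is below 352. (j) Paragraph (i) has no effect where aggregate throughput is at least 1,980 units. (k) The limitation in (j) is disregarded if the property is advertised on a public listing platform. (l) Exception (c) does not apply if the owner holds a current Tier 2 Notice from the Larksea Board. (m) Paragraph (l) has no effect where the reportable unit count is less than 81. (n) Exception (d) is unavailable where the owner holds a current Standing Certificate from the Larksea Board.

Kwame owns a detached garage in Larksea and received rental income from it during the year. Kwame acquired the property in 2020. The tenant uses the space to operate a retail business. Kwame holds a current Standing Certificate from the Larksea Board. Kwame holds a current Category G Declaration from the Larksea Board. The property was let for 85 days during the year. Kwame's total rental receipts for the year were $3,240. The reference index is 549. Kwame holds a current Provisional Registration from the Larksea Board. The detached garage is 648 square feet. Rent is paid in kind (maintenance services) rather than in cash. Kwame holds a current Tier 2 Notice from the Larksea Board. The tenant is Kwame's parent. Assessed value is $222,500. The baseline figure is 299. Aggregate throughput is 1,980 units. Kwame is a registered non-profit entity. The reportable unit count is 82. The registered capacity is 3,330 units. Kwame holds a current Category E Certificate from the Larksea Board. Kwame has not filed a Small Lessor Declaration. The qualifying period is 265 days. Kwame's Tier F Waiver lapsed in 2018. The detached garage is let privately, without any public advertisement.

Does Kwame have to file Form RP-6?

All of (a)'s requirements are met (the qualifying period is 265 days, below the 290 days limit; the number of days the property was let is 85 days, below the 103 days limit; rent is paid in kind). But: (e) operates against (a): a current Category G Declaration is held. So (a) is unavailable.
Exception (b) is satisfied on its face — Kwame is a registered non-profit; assessed value is $222,500, meeting the $192,000 threshold; total rental receipts for the year are $3,240, under the $3,260 limit. But: (f) operates — the registered capacity is 3,330 units, below the 3,350 units limit. (g) would limit (f) — the space is let for business use — but (h) sets (g) aside: (h) operates against (g): a current Category E Certificate is held. (i) would limit (h) — the baseline figure is 299, below the 352 limit — but (j) sets (i) aside: (j) operates against (i): aggregate throughput is 1,980 units, meeting the 1,980 units threshold. (k) is inapplicable (the property is let privately without advertisement), so (j) stands. So (b) is unavailable.
Exception (c) does not apply: the Tier F Waiver is not current.
Exception (d)'s conditions are all satisfied: the tenant is an immediate family member; a current Provisional Registration is held. However, paragraph (n) must be considered: (n) operates against (d): a current Standing Certificate is held. Exception (d) does not apply.
None of the exceptions is available; § 28.9 applies in full.

Yes — Kwame must file Form RP-6.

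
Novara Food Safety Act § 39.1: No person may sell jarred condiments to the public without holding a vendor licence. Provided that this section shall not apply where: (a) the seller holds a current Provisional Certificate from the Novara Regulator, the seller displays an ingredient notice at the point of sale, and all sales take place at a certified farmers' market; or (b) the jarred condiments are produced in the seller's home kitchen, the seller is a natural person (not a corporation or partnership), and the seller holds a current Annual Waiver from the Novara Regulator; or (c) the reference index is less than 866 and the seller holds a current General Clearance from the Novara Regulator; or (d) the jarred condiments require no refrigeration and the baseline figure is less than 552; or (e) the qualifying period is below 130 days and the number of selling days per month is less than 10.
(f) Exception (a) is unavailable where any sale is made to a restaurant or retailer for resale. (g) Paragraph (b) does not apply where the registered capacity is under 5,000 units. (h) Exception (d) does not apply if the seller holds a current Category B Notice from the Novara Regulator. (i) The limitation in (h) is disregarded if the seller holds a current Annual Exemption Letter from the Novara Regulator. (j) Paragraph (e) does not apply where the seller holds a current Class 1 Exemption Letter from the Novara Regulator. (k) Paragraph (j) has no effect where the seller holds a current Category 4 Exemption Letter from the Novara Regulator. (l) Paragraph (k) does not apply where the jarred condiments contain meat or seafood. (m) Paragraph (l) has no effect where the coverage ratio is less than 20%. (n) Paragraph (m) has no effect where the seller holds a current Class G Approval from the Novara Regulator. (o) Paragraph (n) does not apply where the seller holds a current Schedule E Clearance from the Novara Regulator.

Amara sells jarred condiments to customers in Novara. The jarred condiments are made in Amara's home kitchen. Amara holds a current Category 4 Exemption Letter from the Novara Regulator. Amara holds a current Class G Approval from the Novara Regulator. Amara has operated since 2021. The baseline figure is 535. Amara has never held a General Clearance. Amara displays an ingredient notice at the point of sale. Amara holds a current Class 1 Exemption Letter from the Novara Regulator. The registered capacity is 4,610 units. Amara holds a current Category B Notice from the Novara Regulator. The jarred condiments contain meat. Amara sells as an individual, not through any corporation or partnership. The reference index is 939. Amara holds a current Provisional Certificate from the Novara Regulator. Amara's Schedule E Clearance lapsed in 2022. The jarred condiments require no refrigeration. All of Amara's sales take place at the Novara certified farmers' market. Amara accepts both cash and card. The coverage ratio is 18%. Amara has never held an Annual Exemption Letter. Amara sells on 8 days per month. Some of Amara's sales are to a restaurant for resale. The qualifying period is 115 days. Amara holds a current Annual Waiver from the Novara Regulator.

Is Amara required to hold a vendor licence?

Exception (a)'s conditions are all satisfied: a current Provisional Certificate is held; an ingredient notice is displayed; all sales are at a certified farmers' market. But: (f) operates — some sales are to a restaurant for resale. Exception (a) does not apply.
All of (b)'s requirements are met (the jarred condiments are home-kitchen produced; the seller is a natural person; a current Annual Waiver is held). But applying paragraph (g): (g) operates against (b): the registered capacity is 4,610 units, under the 5,000 units limit. So (b) is unavailable.
Exception (c) does not apply: the reference index is 939, not less than 866.
Exception (d) is satisfied on its face — the jarred condiments are shelf-stable; the baseline figure is 535, less than the 552 limit. But: (h) operates against (d): a current Category B Notice is held. (i), which would lift (h), is not triggered — no current Annual Exemption Letter is held. (d) is therefore removed.
Exception (e): the qualifying period is 115 days, below the 130 days limit; the number of selling days per month is 8, less than the 10 limit — every condition holds. But applying paragraphs (j)–(o): (j) operates against (e): a current Class 1 Exemption Letter is held. (k) operates (a current Category 4 Exemption Letter is held), but is itself disapplied by (l): (l) operates against (k): the jarred condiments contain meat. (m) is triggered (the coverage ratio is 18%, less than the 20% limit), but is overridden by (n): (n) is triggered — a current Class G Approval is held. (o), which would lift (n), is not engaged — there is no Schedule E Clearance in force. So (e) is unavailable.
None of the exceptions is available; § 39.1 applies in full.

Yes — Amara must hold a vendor licence.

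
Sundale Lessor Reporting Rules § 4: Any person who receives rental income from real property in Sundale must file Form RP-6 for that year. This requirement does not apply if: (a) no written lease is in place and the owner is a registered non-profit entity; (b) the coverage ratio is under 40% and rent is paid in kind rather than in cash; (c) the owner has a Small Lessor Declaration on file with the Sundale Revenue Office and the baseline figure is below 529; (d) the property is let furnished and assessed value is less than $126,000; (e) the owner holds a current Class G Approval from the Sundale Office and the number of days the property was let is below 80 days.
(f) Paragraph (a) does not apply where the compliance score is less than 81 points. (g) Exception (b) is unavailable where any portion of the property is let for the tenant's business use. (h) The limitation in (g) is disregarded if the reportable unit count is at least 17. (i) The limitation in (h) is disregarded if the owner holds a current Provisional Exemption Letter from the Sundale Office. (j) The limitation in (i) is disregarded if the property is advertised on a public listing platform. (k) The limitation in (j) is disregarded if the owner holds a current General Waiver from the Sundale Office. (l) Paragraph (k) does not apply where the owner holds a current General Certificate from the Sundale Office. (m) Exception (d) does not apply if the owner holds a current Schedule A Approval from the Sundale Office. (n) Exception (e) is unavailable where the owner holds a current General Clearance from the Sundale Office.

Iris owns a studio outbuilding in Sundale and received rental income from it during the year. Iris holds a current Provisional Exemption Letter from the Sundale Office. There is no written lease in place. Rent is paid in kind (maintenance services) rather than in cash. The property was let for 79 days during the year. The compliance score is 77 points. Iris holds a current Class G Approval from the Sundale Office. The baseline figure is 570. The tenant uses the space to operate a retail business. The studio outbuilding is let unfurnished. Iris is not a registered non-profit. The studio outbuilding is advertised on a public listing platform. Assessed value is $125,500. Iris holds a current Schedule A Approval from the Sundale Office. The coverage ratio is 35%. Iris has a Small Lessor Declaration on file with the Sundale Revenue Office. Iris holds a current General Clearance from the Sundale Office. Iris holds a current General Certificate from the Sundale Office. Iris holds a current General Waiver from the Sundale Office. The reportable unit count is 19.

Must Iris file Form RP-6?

Exception (a) does not apply: Iris is not a registered non-profit.
All of (b)'s requirements are met (the coverage ratio is 35%, under the 40% limit; rent is paid in kind). Applying paragraphs (g)–(l): (g) would limit (b) — the space is let for business use — but (h) sets (g) aside: (h) operates against (g): the reportable unit count is 19, meeting the 17 threshold. (i) would limit (h) — a current Provisional Exemption Letter is held — but (j) sets (i) aside: (j) operates against (i): the property is publicly advertised. (k) would limit (j) — a current General Waiver is held — but (l) sets (k) aside: (l) operates against (k): a current General Certificate is held. So (b) applies.
Exception (c) does not apply: the baseline figure is 570, not below 529.
Exception (d) fails — the property is let unfurnished.
Exception (e) is satisfied on its face — a current Class G Approval is held; the number of days the property was let is 79 days, below the 80 days limit. But applying paragraph (n): (n) operates against (e): a current General Clearance is held. Exception (e) does not apply.

No — exception (b) applies; Iris is not required to file Form RP-6.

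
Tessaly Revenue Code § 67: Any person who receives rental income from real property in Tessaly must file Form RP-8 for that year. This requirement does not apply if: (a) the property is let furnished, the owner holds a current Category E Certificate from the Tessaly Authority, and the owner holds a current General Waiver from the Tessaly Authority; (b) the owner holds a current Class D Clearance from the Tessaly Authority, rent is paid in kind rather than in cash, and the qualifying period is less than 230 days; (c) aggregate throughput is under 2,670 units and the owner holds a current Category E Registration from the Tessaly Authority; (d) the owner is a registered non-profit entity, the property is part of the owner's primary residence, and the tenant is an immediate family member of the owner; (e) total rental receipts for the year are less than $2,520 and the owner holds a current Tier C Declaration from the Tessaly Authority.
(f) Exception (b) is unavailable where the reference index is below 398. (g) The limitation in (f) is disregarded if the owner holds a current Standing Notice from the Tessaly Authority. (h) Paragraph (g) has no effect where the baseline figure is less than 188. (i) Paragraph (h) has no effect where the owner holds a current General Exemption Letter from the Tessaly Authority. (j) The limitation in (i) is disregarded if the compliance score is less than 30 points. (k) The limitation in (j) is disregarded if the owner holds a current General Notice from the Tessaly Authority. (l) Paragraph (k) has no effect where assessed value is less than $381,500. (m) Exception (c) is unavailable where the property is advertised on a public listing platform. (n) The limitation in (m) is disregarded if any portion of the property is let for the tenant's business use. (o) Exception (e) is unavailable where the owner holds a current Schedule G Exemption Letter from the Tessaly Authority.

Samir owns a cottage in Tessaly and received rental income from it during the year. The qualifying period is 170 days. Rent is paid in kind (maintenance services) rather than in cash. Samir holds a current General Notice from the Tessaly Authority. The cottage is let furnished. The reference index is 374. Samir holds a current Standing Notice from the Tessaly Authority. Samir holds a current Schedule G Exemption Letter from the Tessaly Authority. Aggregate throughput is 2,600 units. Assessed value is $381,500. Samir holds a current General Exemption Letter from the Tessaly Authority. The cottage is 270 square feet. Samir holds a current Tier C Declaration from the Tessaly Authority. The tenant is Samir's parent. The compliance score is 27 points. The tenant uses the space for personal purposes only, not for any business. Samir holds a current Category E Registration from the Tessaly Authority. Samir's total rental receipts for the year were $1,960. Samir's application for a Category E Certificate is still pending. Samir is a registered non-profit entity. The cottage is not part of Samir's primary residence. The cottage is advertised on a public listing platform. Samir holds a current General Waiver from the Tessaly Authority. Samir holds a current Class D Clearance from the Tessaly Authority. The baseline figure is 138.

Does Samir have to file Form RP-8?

No — exception (b) applies; Samir is not required to file Form RP-8.

Exception (a) does not apply: no current Category E Certificate is held.
All of (b)'s requirements are met (a current Class D Clearance is held; rent is paid in kind; the qualifying period is 170 days, less than the 230 days limit). As to paragraphs (f)–(l): (f) is engaged (the reference index is 374, below the 398 limit), but yields to (g): (g) operates against (f): a current Standing Notice is held. (h) would limit (g) — the baseline figure is 138, less than the 188 limit — but (i) sets (h) aside: (i) operates against (h): a current General Exemption Letter is held. (j) is engaged (the compliance score is 27 points, less than the 30 points limit), but is itself disapplied by (k): (k) is triggered — a current General Notice is held. (l) is not triggered (assessed value is $381,500, not less than $381,500), so (k) stands. (b) remains available.
All of (c)'s requirements are met (aggregate throughput is 2,600 units, under the 2,670 units limit; a current Category E Registration is held). Turning to paragraphs (m)–(n): (m) operates against (c): the property is publicly advertised. (n) is not triggered (the space is used for personal purposes only), so (m) stands. Exception (c) does not apply.
Exception (d) fails — the cottage is not part of the primary residence.
All of (e)'s requirements are met (total rental receipts for the year are $1,960, less than the $2,520 limit; a current Tier C Declaration is held). But: (o) is triggered — a current Schedule G Exemption Letter is held. So (e) is unavailable.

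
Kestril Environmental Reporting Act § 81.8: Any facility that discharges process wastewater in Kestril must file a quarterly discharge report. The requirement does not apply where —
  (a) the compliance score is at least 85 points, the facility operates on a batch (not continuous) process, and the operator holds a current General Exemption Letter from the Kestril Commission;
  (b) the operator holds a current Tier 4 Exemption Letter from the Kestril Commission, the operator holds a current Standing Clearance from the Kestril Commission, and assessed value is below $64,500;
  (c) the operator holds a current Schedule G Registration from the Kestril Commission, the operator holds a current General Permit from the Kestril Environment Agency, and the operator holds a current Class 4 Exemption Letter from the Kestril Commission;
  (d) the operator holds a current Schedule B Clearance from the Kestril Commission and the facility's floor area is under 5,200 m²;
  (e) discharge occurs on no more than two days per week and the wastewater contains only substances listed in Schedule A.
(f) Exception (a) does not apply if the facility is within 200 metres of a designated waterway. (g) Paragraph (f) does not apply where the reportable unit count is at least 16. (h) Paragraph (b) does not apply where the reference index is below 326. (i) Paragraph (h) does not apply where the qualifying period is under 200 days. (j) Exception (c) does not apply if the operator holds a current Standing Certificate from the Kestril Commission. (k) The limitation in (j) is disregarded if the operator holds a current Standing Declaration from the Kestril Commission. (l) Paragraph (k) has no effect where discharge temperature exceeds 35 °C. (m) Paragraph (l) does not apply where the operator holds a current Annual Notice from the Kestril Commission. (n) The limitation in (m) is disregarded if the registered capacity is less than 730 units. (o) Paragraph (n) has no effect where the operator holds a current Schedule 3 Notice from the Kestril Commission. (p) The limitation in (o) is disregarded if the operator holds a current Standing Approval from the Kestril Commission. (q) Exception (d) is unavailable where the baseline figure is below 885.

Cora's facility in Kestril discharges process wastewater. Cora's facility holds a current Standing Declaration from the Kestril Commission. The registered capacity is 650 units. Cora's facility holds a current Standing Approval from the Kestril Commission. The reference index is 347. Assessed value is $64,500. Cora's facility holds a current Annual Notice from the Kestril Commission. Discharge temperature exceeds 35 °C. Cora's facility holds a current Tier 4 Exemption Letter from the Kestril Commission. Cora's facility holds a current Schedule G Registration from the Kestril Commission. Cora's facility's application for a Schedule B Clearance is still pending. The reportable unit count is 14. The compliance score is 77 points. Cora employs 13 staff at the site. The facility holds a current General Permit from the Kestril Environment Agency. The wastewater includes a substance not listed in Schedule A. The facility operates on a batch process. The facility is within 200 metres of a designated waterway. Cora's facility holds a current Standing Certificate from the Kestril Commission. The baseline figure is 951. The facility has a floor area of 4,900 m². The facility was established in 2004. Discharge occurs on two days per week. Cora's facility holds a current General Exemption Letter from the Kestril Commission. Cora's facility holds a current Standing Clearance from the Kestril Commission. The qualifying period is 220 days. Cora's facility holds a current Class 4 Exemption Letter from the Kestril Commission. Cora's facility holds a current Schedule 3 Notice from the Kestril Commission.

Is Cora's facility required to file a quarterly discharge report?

Yes — Cora's facility must file a quarterly discharge report.

Exception (a) fails — the compliance score is 77 points, short of 85 points.
Exception (b) does not apply: assessed value is $64,500, not below $64,500.
Exception (c)'s conditions are all satisfied: a current Schedule G Registration is held; a current General Permit is held; a current Class 4 Exemption Letter is held. But applying paragraphs (j)–(p): (j) operates against (c): a current Standing Certificate is held. (k) would limit (j) — a current Standing Declaration is held — but (l) sets (k) aside: (l) applies — discharge temperature exceeds 35 °C. (m) is triggered (a current Annual Notice is held), but yields to (n): (n) operates against (m): the registered capacity is 650 units, less than the 730 units limit. (o) would limit (n) — a current Schedule 3 Notice is held — but (p) sets (o) aside: (p) is engaged — a current Standing Approval is held. So (c) is unavailable.
Exception (d) fails — no current Schedule B Clearance is held.
Exception (e) fails — the wastewater includes a non-Schedule-A substance.
No exception displaces § 81.8.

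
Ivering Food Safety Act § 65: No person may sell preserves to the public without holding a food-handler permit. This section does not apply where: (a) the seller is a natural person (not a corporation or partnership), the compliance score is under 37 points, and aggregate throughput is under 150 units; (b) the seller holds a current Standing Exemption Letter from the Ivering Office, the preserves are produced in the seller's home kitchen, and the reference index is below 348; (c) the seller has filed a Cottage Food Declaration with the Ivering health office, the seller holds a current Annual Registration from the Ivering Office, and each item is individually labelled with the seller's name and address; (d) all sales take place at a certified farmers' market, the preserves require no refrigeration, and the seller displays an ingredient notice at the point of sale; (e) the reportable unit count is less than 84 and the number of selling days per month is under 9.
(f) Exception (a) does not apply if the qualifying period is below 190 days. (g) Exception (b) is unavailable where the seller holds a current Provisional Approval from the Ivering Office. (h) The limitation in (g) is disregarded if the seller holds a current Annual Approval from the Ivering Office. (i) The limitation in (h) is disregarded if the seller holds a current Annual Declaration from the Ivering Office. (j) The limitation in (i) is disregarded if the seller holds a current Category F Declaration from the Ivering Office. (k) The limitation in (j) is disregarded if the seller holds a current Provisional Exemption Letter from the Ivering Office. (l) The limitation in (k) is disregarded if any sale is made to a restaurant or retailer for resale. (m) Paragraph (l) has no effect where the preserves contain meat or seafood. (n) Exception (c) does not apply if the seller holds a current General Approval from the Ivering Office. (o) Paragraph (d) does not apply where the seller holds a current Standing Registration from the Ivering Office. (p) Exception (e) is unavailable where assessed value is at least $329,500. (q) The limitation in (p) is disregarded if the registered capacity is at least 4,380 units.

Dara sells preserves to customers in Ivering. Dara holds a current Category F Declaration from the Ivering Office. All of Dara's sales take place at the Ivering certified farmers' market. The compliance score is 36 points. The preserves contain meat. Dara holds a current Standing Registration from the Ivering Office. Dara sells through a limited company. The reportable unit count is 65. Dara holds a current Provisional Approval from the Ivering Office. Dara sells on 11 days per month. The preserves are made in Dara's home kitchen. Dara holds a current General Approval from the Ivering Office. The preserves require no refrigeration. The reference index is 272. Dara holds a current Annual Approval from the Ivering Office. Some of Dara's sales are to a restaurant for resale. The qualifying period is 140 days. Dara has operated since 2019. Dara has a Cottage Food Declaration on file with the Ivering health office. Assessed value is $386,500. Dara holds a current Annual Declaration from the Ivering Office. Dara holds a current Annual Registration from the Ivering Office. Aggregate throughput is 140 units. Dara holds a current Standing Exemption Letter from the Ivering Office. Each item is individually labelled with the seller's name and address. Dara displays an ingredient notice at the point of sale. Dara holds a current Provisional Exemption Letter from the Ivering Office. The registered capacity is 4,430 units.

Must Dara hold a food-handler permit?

Exception (a) fails — the seller operates through a limited company.
Exception (b) is satisfied on its face — a current Standing Exemption Letter is held; the preserves are home-kitchen produced; the reference index is 272, below the 348 limit. But applying paragraphs (g)–(m): (g) operates — a current Provisional Approval is held. (h) operates (a current Annual Approval is held), but yields to (i): (i) operates against (h): a current Annual Declaration is held. (j) operates (a current Category F Declaration is held), but is set aside by (k): (k) applies — a current Provisional Exemption Letter is held. (l) would limit (k) — some sales are to a restaurant for resale — but (m) sets (l) aside: (m) is engaged — the preserves contain meat. Exception (b) does not apply.
All of (c)'s requirements are met (a Cottage Food Declaration is on file; a current Annual Registration is held; items are individually labelled). However, paragraph (n) must be considered: (n) operates against (c): a current General Approval is held. So (c) is unavailable.
Exception (d)'s conditions are all satisfied: all sales are at a certified farmers' market; the preserves are shelf-stable; an ingredient notice is displayed. But: (o) operates — a current Standing Registration is held. Exception (d) does not apply.
Exception (e) requires that the number of selling days per month is under 9; but the number of selling days per month is 11, not under 9, so (e) is unavailable.
Every exception is unavailable, so the rule governs.

Yes — Dara must hold a food-handler permit.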